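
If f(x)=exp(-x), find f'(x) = -exp(-x)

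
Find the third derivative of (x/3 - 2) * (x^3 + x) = 8*x - 12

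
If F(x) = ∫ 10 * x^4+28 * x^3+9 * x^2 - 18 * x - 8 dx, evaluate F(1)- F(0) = -5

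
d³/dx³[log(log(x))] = (2*log(x)^2 + 3*log(x) + 2)/(x^3*log(x)^3)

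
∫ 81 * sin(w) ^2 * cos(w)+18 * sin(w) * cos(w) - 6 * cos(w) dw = 3*(9*sin(w)^2 + 3*sin(w) - 2)*sin(w) + C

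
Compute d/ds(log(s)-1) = 1/s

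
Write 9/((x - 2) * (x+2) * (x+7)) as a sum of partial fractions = 1/(5*(x + 7)) - 9/(20*(x + 2)) + 1/(4*(x - 2))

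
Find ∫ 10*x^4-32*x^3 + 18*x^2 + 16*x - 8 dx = 2*x^5 - 8*x^4 + 6*x^3 + 8*x^2 - 8*x + C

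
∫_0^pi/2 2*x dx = pi^2/4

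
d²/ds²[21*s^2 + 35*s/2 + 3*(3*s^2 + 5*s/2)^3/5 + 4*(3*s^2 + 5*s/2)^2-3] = 486*s^4 + 810*s^3 + 837*s^2 + 1665*s/4 + 92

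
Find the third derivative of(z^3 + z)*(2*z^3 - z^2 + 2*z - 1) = 240*z^3 - 60*z^2 + 96*z - 12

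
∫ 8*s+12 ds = 4*s^2 + 12*s + C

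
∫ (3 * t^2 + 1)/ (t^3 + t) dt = log(2*t^3 + 2*t) + C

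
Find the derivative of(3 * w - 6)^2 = 18*w - 36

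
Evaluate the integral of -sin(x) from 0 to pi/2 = -1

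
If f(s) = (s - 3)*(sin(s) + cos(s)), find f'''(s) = s*sin(s) - s*cos(s) - 6*sin(s)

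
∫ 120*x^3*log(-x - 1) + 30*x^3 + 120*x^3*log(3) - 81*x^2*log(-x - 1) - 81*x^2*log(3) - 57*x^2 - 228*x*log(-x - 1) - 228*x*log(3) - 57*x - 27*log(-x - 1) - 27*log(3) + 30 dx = 3*(x + 1)*(2*x - 5)*(5*x^2 + 3*x - 2)*log(-3*x - 3) + C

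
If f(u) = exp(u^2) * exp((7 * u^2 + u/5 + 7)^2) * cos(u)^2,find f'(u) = (98*u^3*cos(2*u) + 98*u^3 + 21*u^2*cos(2*u)/5 + 21*u^2/5 + 2476*u*cos(2*u)/25 + 2476*u/25 - sin(2*u) + 7*cos(2*u)/5 + 7/5)*exp(49)*exp(14*u/5)*exp(2476*u^2/25)*exp(14*u^3/5)*exp(49*u^4)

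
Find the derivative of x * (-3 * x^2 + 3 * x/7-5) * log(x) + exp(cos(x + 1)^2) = -9*x^2*log(x) - 3*x^2 + 6*x*log(x)/7 + 3*x/7 - exp(cos(2*x + 2)/2 + 1/2)*sin(2*x + 2) - 5*log(x) - 5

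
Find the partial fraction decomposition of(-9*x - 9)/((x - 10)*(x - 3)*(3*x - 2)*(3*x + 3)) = -27/(196*(3*x - 2)) + 3/(49*(x - 3)) - 3/(196*(x - 10))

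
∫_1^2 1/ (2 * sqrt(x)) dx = -1 + sqrt(2)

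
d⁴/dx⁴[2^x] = 2^x*log(2)^4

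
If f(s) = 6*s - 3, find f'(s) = 6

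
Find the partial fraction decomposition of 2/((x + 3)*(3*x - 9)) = -1/(9*(x + 3)) + 1/(9*(x - 3))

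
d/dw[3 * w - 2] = 3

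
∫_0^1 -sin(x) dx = -1 + cos(1)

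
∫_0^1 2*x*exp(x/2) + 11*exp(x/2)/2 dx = -3 + 7*exp(1/2)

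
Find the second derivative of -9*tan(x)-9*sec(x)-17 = -18*sin(x)/cos(x)^3 + 9/cos(x) - 18/cos(x)^3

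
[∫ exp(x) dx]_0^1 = -1 + E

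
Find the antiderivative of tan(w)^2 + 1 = tan(w) + C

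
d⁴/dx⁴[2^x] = 2^x*log(2)^4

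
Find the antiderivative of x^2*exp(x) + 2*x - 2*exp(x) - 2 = ((x - 1)^2 - 1)*(exp(x) + 1) + C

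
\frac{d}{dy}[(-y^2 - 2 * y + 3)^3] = -6*y^5 - 30*y^4 - 12*y^3 + 84*y^2 + 18*y - 54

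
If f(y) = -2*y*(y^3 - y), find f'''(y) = -48*y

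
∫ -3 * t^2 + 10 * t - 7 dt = -t^3 + 5*t^2 - 7*t + C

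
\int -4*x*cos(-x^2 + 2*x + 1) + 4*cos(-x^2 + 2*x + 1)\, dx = 2*sin(-x^2 + 2*x + 1) + C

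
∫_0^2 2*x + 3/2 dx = 7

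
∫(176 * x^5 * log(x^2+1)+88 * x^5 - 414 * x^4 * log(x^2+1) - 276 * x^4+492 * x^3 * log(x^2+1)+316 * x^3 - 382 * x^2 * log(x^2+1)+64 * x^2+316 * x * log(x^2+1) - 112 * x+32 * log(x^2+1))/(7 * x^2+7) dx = 2*(11*x - 7)*(2*x^3 - 5*x^2 + 4*x + 4)*log(x^2 + 1)/7 + C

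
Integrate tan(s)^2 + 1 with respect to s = tan(s) + C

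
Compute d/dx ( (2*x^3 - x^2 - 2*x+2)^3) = 72*x^8 - 96*x^7 - 126*x^6 + 282*x^5 - 30*x^4 - 216*x^3 + 120*x^2 + 24*x - 24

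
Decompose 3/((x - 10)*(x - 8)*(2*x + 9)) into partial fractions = 12/(725*(2*x + 9)) - 3/(50*(x - 8)) + 3/(58*(x - 10))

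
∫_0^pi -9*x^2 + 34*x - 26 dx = -10 + (-2 + (-2 + pi)^2)*(5 - 3*pi)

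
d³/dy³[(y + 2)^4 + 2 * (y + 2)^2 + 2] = 24*y + 48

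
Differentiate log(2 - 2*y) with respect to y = 1/(y - 1)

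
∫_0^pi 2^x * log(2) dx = -1 + 2^pi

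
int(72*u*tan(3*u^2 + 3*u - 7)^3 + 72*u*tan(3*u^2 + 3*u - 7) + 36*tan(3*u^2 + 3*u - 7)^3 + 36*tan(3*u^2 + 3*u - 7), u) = 6*tan(3*u^2 + 3*u - 7)^2 + C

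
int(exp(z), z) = exp(z) + C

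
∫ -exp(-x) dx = exp(-x) + C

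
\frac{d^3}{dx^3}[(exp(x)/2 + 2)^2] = 2*exp(2*x) + 2*exp(x)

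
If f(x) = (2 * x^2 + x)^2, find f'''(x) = 96*x + 24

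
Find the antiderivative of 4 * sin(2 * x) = -2*cos(2*x) + C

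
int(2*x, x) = x^2 + C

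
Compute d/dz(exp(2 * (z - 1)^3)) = 6*z^2*exp(2*z^3 - 6*z^2 + 6*z - 2) - 12*z*exp(2*z^3 - 6*z^2 + 6*z - 2) + 6*exp(2*z^3 - 6*z^2 + 6*z - 2)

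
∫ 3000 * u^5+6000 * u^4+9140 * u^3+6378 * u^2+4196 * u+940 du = 500*u^6 + 1200*u^5 + 2285*u^4 + 2126*u^3 + 2098*u^2 + 940*u + C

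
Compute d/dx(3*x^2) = 6*x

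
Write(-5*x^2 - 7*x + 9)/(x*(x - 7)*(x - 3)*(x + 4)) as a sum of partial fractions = 43/(308*(x + 4)) + 19/(28*(x - 3)) - 285/(308*(x - 7)) + 3/(28*x)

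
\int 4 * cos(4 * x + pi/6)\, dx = sin(4*x + pi/6) + C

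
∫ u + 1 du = u^2/2 + u + C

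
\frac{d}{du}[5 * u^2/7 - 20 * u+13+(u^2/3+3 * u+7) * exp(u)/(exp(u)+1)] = (7*u^2*exp(u) + 44*u*exp(2*u) + 137*u*exp(u) + 30*u - 357*exp(2*u) - 630*exp(u) - 420)/(21*exp(2*u) + 42*exp(u) + 21)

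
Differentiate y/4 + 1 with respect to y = 1/4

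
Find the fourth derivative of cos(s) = cos(s)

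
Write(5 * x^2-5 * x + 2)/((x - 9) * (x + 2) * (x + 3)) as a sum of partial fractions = 31/(6*(x + 3)) - 32/(11*(x + 2)) + 181/(66*(x - 9))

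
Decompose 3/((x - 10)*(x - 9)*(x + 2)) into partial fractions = 1/(44*(x + 2)) - 3/(11*(x - 9)) + 1/(4*(x - 10))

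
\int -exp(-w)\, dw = exp(-w) + C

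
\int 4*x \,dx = 2*x^2 + C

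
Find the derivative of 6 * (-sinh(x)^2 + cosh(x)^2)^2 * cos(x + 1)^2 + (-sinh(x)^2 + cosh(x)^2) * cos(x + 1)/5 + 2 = -sin(x + 1)/5 - 6*sin(2*x + 2)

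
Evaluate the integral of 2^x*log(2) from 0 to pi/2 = -1 + 2^(pi/2)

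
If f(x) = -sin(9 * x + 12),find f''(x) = 81*sin(9*x + 12)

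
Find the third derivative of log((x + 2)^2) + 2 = 4/(x^3 + 6*x^2 + 12*x + 8)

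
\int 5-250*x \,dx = -125*x^2 + 5*x + C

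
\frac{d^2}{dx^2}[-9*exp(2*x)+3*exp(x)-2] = -36*exp(2*x) + 3*exp(x)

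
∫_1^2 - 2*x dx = -3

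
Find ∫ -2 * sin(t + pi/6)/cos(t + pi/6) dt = 2*log(cos(t + pi/6)) + C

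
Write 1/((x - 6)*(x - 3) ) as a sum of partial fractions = -1/(3*(x - 3)) + 1/(3*(x - 6))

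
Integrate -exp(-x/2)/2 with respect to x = exp(-x/2) + C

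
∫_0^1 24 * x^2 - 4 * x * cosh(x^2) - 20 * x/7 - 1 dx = 39/7 - 2*sinh(1)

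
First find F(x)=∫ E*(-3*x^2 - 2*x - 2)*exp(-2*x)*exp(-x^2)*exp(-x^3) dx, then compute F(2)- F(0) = -E + exp(-15)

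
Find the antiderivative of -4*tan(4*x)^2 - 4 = -tan(4*x) + C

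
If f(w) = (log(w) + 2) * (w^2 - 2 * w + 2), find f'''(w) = (2*w^2 + 2*w + 4)/w^3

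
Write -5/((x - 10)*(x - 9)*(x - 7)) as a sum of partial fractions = -5/(6*(x - 7)) + 5/(2*(x - 9)) - 5/(3*(x - 10))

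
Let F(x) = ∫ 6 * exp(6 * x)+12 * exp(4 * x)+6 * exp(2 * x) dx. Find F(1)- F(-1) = -(exp(-2) + 1)^3 + (1 + exp(2))^3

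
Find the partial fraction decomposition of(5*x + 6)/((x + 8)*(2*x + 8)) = 17/(4*(x + 8)) - 7/(4*(x + 4))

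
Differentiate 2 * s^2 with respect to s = 4*s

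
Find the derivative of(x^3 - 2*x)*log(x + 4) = (3*x^3*log(x + 4) + x^3 + 12*x^2*log(x + 4) - 2*x*log(x + 4) - 2*x - 8*log(x + 4))/(x + 4)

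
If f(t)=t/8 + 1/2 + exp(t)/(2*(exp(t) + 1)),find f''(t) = (-exp(2*t) + exp(t))/(2*exp(3*t) + 6*exp(2*t) + 6*exp(t) + 2)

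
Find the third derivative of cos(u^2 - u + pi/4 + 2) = 8*u^3*sin(u^2 - u + pi/4 + 2) - 12*u^2*sin(u^2 - u + pi/4 + 2) + 6*u*sin(u^2 - u + pi/4 + 2) - 12*u*cos(u^2 - u + pi/4 + 2) - sin(u^2 - u + pi/4 + 2) + 6*cos(u^2 - u + pi/4 + 2)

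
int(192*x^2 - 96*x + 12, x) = 64*x^3 - 48*x^2 + 12*x + C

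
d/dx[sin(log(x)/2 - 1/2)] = cos((log(x) - 1)/2)/(2*x)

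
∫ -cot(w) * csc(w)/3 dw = csc(w)/3 + C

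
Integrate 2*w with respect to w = w^2 + C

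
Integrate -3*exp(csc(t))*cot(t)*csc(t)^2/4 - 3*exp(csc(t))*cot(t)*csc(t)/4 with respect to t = 3*exp(csc(t))*csc(t)/4 + C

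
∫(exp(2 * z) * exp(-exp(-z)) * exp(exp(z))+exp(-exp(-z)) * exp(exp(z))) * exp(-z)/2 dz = exp(2*sinh(z))/2 + C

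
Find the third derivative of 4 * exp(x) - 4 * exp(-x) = (4*exp(2*x) + 4)*exp(-x)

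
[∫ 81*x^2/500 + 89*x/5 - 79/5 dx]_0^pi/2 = -2*(3*pi/10 + 6)^2 + (-4 + 2*pi)*(-3 + pi) + 6*pi/5 + 6 + (3*pi/10 + 6)^3/4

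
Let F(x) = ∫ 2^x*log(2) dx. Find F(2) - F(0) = 3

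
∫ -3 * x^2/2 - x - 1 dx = -x^3/2 - x^2/2 - x + C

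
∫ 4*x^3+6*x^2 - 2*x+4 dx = x^4 + 2*x^3 - x^2 + 4*x + C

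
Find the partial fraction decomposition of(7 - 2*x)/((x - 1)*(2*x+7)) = -28/(9*(2*x + 7)) + 5/(9*(x - 1))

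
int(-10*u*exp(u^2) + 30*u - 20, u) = 15*u^2 - 20*u - 5*exp(u^2) + C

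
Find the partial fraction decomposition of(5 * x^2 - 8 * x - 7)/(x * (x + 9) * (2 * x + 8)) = 47/(9*(x + 9)) - 21/(8*(x + 4)) - 7/(72*x)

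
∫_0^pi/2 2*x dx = pi^2/4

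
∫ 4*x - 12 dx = 2*x^2 - 12*x + C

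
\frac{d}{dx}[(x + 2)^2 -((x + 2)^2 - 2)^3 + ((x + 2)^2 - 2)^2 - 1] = -6*x^5 - 60*x^4 - 212*x^3 - 312*x^2 - 174*x - 28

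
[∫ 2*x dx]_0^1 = 1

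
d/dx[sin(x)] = cos(x)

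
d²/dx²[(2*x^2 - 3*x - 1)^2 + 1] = 48*x^2 - 72*x + 10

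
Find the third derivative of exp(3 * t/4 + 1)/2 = 27*exp(3*t/4 + 1)/128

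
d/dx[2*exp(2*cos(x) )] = -4*exp(2*cos(x))*sin(x)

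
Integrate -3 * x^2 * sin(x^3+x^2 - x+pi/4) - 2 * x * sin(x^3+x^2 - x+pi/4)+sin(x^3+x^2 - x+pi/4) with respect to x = cos(x^3 + x^2 - x + pi/4) + C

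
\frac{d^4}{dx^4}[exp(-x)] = exp(-x)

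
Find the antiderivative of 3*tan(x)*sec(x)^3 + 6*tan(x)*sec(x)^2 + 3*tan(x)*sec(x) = (sec(x) + 1)^3 + C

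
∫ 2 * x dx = x^2 + C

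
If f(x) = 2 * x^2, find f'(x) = 4*x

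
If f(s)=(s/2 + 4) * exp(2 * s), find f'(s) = s*exp(2*s) + 17*exp(2*s)/2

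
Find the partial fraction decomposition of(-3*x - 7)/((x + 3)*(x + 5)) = -4/(x + 5) + 1/(x + 3)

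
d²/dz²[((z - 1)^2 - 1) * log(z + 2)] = (2*z^2*log(z + 2) + 3*z^2 + 8*z*log(z + 2) + 6*z + 8*log(z + 2) - 8)/(z^2 + 4*z + 4)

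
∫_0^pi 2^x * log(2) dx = -1 + 2^pi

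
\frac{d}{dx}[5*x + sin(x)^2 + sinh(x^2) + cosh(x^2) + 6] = 2*x*sinh(x^2) + 2*x*cosh(x^2) + sin(2*x) + 5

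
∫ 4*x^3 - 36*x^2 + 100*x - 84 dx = x^4 - 12*x^3 + 50*x^2 - 84*x + C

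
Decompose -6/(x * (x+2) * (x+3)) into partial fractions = -2/(x + 3) + 3/(x + 2) - 1/x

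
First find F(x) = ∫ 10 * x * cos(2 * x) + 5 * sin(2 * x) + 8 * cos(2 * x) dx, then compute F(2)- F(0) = 14*sin(4)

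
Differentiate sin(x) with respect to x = cos(x)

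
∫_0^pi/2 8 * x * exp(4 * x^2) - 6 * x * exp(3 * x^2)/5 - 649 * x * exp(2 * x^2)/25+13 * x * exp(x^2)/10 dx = -exp(pi^2/2)/2 - 99/25 + exp(pi^2/4)/20 + (-2*exp(pi^2/2) + exp(pi^2/4)/5 + 6)^2/4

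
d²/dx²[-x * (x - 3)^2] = 12 - 6*x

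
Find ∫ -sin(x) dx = cos(x) + C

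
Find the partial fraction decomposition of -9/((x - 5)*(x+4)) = 1/(x + 4) - 1/(x - 5)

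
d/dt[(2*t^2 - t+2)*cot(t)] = -2*t^2/sin(t)^2 + 4*t/tan(t) + t/sin(t)^2 - 1/tan(t) - 2/sin(t)^2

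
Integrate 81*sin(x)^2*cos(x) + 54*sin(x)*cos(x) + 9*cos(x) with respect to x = (3*sin(x) + 1)^3 + C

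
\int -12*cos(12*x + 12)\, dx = -sin(12*x + 12) + C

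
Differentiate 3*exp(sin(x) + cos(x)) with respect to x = 3*sqrt(2)*exp(sin(x))*exp(cos(x))*cos(x + pi/4)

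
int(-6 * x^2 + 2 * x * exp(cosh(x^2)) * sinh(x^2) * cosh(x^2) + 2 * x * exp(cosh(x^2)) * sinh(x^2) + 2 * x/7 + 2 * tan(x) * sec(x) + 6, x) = -2*x^3 + x^2/7 + 6*x + exp(cosh(x^2))*cosh(x^2) + 2*sec(x) + C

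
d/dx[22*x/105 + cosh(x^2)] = 2*x*sinh(x^2) + 22/105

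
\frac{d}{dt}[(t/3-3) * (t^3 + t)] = 4*t^3/3 - 9*t^2 + 2*t/3 - 3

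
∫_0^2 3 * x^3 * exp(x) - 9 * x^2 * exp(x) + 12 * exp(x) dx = 24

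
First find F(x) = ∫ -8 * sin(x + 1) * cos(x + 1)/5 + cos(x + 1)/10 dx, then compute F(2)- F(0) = -sin(1)/10 - 4*sin(3)^2/5 + sin(3)/10 + 4*sin(1)^2/5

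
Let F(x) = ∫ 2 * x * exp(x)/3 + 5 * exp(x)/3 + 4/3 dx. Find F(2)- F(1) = -5*E/3 + 4/3 + 7*exp(2)/3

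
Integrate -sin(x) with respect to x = cos(x) + C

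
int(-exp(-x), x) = exp(-x) + C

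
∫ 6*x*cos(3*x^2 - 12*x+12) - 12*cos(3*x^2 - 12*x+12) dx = sin(3*(x - 2)^2) + C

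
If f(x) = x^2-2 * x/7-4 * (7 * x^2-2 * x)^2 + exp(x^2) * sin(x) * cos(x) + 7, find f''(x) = 2*x^2*exp(x^2)*sin(2*x) - 2352*x^2 + 4*x*exp(x^2)*cos(2*x) + 672*x - exp(x^2)*sin(2*x) - 30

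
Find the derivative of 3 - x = -1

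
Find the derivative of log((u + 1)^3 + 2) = (3*u^2 + 6*u + 3)/(u^3 + 3*u^2 + 3*u + 3)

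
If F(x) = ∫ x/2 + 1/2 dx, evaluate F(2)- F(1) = 5/4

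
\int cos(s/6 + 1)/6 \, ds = sin(s/6 + 1) + C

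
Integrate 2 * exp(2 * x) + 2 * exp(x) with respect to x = (exp(x) + 1)^2 + C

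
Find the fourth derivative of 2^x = 2^x*log(2)^4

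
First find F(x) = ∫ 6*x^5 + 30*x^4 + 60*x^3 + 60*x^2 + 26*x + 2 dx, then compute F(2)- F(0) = 712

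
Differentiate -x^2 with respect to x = -2*x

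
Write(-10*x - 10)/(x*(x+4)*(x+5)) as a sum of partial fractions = 8/(x + 5) - 15/(2*(x + 4)) - 1/(2*x)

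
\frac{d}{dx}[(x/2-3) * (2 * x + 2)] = 2*x - 5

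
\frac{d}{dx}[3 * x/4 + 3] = 3/4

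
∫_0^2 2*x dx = 4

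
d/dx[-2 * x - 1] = -2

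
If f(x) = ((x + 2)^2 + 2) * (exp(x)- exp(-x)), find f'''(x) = (x^2*exp(2*x) + x^2 + 10*x*exp(2*x) - 2*x + 24*exp(2*x))*exp(-x)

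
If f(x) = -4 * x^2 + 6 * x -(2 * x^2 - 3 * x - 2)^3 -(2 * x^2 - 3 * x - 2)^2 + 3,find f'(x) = -48*x^5 + 180*x^4 - 136*x^3 - 99*x^2 + 50*x + 30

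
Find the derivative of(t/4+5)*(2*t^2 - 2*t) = 3*t^2/2 + 19*t - 10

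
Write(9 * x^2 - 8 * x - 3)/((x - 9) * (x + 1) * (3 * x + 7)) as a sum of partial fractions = 291/(68*(3*x + 7)) - 7/(20*(x + 1)) + 327/(170*(x - 9))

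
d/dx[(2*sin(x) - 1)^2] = 4*(2*sin(x) - 1)*cos(x)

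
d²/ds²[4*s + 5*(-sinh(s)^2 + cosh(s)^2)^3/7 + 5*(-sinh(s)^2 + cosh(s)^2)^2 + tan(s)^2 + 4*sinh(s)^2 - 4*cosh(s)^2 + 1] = 6*tan(s)^4 + 8*tan(s)^2 + 2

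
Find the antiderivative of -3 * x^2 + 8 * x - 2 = -x^3 + 4*x^2 - 2*x + C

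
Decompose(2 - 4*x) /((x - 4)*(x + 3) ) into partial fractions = -2/(x + 3) - 2/(x - 4)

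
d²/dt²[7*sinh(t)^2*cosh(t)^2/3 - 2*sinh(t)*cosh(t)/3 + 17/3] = 28*(cosh(2*t) - 1)^2/3 - 4*sinh(2*t)/3 + 56*cosh(2*t)/3 - 14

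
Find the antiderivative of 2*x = x^2 + C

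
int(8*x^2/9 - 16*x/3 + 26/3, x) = 8*x^3/27 - 8*x^2/3 + 26*x/3 + C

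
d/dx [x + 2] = 1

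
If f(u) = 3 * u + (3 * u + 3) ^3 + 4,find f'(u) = 81*u^2 + 162*u + 84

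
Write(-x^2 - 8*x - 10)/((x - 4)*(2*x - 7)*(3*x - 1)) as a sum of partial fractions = -115/(209*(3*x - 1)) + 201/(19*(2*x - 7)) - 58/(11*(x - 4))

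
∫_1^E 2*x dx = -1 + exp(2)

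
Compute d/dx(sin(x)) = cos(x)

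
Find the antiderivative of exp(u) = exp(u) + C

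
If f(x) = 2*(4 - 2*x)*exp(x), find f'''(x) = -4*x*exp(x) - 4*exp(x)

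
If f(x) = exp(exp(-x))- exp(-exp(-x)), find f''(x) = (exp(x) + exp(x + 2*exp(-x)) + exp(2*exp(-x)) - 1)*exp(-2*x - exp(-x))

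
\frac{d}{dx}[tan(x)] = cos(x)^(-2)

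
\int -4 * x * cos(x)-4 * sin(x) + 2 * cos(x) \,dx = (2 - 4*x)*sin(x) + C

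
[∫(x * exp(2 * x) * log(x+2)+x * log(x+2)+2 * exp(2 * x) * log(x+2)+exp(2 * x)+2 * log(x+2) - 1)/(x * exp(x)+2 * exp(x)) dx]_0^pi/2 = (-exp(-pi/2) + exp(pi/2))*log(pi/2 + 2)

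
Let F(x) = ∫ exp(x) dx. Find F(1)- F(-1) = E - exp(-1)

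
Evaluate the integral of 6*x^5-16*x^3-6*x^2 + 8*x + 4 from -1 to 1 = 4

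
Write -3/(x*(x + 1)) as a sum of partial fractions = 3/(x + 1) - 3/x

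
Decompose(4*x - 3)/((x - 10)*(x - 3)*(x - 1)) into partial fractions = 1/(18*(x - 1)) - 9/(14*(x - 3)) + 37/(63*(x - 10))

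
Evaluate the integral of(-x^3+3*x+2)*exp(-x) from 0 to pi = -1 + (1 + pi)^3*exp(-pi)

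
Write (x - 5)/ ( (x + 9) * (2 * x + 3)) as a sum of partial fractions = -13/(15*(2*x + 3)) + 14/(15*(x + 9))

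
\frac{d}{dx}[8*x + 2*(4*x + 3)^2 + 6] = 64*x + 56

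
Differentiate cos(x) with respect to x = -sin(x)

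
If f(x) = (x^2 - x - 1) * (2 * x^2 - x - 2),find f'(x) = 8*x^3 - 9*x^2 - 6*x + 3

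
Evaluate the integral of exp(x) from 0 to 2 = -1 + exp(2)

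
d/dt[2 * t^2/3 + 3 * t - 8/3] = 4*t/3 + 3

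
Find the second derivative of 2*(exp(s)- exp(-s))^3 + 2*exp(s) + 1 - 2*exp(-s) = (18*exp(6*s) - 4*exp(4*s) + 4*exp(2*s) - 18)*exp(-3*s)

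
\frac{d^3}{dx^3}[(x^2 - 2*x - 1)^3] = 120*x^3 - 360*x^2 + 216*x + 24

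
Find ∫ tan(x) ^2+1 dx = tan(x) + C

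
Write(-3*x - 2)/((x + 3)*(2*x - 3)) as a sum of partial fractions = -13/(9*(2*x - 3)) - 7/(9*(x + 3))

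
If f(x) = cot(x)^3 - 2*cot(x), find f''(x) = 12*cot(x)^5 + 14*cot(x)^3 + 2*cot(x)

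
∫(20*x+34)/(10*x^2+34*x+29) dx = log((10*x + 17)^2 + 1) + C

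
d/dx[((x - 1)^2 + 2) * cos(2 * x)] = -2*x^2*sin(2*x) + 4*x*sin(2*x) + 2*x*cos(2*x) - 6*sin(2*x) - 2*cos(2*x)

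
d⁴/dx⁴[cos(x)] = cos(x)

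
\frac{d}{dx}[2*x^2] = 4*x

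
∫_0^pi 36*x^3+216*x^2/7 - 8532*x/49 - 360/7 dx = -256 + 24*pi/7 + 6*pi^2 + 16*(-4 + 3*pi/7 + 3*pi^2/4)^2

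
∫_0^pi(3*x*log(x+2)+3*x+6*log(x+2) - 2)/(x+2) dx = 2*log(2) + (-2 + 3*pi)*log(2 + pi)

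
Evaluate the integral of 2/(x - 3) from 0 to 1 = -log(9) + log(4)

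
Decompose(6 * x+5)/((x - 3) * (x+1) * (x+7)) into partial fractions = -37/(60*(x + 7)) + 1/(24*(x + 1)) + 23/(40*(x - 3))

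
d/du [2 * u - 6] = 2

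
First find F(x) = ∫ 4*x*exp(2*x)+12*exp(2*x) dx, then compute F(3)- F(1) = -7*exp(2) + 11*exp(6)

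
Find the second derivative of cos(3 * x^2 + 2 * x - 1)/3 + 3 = -12*x^2*cos(3*x^2 + 2*x - 1) - 8*x*cos(3*x^2 + 2*x - 1) - 2*sin(3*x^2 + 2*x - 1) - 4*cos(3*x^2 + 2*x - 1)/3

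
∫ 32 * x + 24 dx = 16*x^2 + 24*x + C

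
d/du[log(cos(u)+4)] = -sin(u)/(cos(u) + 4)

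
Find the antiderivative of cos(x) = sin(x) + C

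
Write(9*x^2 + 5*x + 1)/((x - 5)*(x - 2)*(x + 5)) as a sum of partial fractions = 201/(70*(x + 5)) - 47/(21*(x - 2)) + 251/(30*(x - 5))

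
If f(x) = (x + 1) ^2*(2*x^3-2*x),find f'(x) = 10*x^4 + 16*x^3 - 8*x - 2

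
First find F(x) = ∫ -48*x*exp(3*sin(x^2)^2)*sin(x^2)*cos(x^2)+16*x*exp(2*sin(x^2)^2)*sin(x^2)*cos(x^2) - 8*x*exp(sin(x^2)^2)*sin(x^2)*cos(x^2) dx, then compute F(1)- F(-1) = 0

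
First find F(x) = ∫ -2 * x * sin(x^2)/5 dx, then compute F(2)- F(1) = cos(4)/5 - cos(1)/5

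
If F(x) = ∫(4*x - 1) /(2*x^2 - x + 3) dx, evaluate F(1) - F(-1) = -log(6) + log(4)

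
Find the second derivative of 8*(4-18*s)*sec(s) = 16*(9*s - 18*s/cos(s)^2 - 18*sin(s)/cos(s) - 2 + 4/cos(s)^2)/cos(s)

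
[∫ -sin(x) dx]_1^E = cos(E) - cos(1)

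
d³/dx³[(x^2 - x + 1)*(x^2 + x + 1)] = 24*x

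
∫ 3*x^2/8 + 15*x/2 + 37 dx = x^3/8 + 15*x^2/4 + 37*x + C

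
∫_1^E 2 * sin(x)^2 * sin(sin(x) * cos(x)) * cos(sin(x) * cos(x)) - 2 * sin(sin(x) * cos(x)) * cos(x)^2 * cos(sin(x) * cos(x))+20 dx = -20 - cos(sin(2))/2 + cos(sin(2*E))/2 + 20*E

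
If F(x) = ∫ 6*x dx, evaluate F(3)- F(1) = 24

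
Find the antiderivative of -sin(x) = cos(x) + C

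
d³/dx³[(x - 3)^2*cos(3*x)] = 27*x^2*sin(3*x) - 162*x*sin(3*x) - 54*x*cos(3*x) + 225*sin(3*x) + 162*cos(3*x)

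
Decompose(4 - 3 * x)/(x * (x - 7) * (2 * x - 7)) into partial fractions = 26/(49*(2*x - 7)) - 17/(49*(x - 7)) + 4/(49*x)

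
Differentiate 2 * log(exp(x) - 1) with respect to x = 2*exp(x)/(exp(x) - 1)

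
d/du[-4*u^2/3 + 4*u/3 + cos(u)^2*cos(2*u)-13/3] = -8*u/3 - sin(2*u) - sin(4*u) + 4/3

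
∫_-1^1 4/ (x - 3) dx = -4*log(2)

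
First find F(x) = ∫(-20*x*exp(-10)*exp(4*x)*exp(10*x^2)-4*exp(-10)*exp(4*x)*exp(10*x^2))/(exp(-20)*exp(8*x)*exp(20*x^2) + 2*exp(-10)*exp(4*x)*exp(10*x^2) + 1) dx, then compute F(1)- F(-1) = -exp(4)/(1 + exp(4)) + exp(-4)/(exp(-4) + 1)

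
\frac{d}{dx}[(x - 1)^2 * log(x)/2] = (2*x^2*log(x) + x^2 - 2*x*log(x) - 2*x + 1)/(2*x)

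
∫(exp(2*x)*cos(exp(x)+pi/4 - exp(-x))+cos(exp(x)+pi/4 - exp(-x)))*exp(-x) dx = sin(2*sinh(x) + pi/4) + C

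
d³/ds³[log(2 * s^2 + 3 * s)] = (32*s^3 + 72*s^2 + 108*s + 54)/(8*s^6 + 36*s^5 + 54*s^4 + 27*s^3)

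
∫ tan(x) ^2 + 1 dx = tan(x) + C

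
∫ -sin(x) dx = cos(x) + C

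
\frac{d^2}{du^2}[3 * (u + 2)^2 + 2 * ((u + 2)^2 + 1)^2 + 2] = 24*u^2 + 96*u + 110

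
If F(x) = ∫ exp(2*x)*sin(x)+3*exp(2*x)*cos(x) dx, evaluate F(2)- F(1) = -(cos(1) + sin(1))*exp(2) + (cos(2) + sin(2))*exp(4)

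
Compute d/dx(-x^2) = -2*x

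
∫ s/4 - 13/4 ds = s^2/8 - 13*s/4 + C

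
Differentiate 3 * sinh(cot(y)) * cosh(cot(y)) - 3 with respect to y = -3*cosh(2/tan(y))/sin(y)^2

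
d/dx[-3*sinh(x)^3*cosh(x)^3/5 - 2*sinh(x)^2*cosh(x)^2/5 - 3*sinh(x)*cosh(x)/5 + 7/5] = -9*(cosh(2*x) - 1)^2*cosh(2*x)/20 - sinh(4*x)/5 + 3*cosh(2*x)/10 - 9*cosh(4*x)/20 - 9/20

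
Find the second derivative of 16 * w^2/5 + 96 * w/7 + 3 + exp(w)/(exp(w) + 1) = (32*exp(3*w) + 91*exp(2*w) + 101*exp(w) + 32)/(5*exp(3*w) + 15*exp(2*w) + 15*exp(w) + 5)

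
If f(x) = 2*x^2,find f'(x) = 4*x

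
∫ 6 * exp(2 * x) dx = 3*exp(2*x) + C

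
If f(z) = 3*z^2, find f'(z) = 6*z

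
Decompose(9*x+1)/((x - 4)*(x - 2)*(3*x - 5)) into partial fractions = 144/(7*(3*x - 5)) - 19/(2*(x - 2)) + 37/(14*(x - 4))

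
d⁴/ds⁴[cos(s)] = cos(s)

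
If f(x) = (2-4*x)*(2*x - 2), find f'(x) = 12 - 16*x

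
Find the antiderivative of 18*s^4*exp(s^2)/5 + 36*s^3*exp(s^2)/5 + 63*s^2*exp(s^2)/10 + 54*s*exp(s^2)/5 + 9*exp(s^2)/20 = 9*(4*s^3 + 8*s^2 + s + 4)*exp(s^2)/20 + C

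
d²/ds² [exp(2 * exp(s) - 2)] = 2*exp(s + 2*exp(s) - 2) + 4*exp(2*s + 2*exp(s) - 2)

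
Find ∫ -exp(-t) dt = exp(-t) + C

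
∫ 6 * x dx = 3*x^2 + C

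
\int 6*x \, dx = 3*x^2 + C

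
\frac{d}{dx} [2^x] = 2^x*log(2)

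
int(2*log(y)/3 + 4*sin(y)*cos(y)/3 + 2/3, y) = 2*y*log(y)/3 + 2*sin(y)^2/3 + C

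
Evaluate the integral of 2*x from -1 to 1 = 0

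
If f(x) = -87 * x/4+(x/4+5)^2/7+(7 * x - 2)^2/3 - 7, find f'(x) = 5491*x/168 - 2581/84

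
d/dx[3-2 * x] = -2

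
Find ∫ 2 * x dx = x^2 + C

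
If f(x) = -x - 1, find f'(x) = -1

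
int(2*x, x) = x^2 + C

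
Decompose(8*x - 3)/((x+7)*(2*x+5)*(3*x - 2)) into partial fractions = 21/(437*(3*x - 2)) + 92/(171*(2*x + 5)) - 59/(207*(x + 7))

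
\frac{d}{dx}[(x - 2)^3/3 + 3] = x^2 - 4*x + 4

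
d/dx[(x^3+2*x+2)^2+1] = 6*x^5 + 16*x^3 + 12*x^2 + 8*x + 8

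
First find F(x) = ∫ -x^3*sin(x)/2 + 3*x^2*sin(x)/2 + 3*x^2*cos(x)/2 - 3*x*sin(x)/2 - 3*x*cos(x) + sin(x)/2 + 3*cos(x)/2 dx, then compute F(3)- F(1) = 4*cos(3)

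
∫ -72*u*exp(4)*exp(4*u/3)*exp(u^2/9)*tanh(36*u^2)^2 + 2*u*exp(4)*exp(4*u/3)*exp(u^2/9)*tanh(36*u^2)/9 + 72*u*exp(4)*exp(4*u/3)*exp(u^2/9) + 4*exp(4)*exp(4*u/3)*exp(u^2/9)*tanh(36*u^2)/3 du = exp((u + 6)^2/9)*tanh(36*u^2) + C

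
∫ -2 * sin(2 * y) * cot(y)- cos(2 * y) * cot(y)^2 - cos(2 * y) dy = cos(2*y)*cot(y) + C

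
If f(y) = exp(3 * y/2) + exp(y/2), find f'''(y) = 27*exp(3*y/2)/8 + exp(y/2)/8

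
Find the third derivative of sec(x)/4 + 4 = (-1 + 6/cos(x)^2)*sin(x)/(4*cos(x)^2)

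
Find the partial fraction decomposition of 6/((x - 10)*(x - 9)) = -6/(x - 9) + 6/(x - 10)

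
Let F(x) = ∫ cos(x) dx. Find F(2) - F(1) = -sin(1) + sin(2)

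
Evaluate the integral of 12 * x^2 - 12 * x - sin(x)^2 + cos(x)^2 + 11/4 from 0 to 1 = sin(2)/2 + 3/4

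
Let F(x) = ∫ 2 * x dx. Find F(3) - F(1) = 8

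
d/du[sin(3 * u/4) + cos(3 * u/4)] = 3*sqrt(2)*cos(3*u/4 + pi/4)/4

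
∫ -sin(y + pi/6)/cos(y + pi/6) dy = log(cos(y + pi/6)) + C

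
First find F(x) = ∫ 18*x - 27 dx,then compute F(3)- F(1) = 18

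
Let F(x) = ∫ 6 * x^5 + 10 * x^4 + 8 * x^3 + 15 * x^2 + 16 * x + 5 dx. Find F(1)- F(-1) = 24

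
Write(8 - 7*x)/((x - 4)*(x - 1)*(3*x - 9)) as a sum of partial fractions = 1/(18*(x - 1)) + 13/(6*(x - 3)) - 20/(9*(x - 4))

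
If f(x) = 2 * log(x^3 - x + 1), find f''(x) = (-6*x^4 + 12*x - 2)/(x^6 - 2*x^4 + 2*x^3 + x^2 - 2*x + 1)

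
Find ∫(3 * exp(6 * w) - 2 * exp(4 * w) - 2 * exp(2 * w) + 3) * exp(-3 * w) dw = 8*sinh(w)^3 + 2*sinh(w) + C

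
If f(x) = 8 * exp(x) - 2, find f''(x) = 8*exp(x)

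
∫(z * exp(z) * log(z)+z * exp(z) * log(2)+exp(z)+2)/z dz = (exp(z) + 2)*log(2*z) + C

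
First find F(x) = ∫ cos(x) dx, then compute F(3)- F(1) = -sin(1) + sin(3)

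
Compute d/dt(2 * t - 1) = 2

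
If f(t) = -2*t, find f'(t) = -2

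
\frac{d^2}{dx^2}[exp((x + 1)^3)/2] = 9*x^4*exp(x^3 + 3*x^2 + 3*x + 1)/2 + 18*x^3*exp(x^3 + 3*x^2 + 3*x + 1) + 27*x^2*exp(x^3 + 3*x^2 + 3*x + 1) + 21*x*exp(x^3 + 3*x^2 + 3*x + 1) + 15*exp(x^3 + 3*x^2 + 3*x + 1)/2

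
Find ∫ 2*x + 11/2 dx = x^2 + 11*x/2 + C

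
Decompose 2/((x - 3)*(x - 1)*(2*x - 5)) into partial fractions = -8/(3*(2*x - 5)) + 1/(3*(x - 1)) + 1/(x - 3)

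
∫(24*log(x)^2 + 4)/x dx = 8*log(x)^3 + 4*log(x) + C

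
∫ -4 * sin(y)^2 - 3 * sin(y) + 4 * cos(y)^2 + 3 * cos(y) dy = 2*sin(2*y) + 3*sqrt(2)*sin(y + pi/4) + C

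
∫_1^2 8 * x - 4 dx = 8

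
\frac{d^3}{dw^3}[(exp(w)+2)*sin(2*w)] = -11*exp(w)*sin(2*w) - 2*exp(w)*cos(2*w) - 16*cos(2*w)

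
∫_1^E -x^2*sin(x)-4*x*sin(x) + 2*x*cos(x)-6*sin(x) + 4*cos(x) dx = (2 + (2 + E)^2)*cos(E) - 11*cos(1)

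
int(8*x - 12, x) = 4*x^2 - 12*x + C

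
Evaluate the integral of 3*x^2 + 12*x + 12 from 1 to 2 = 37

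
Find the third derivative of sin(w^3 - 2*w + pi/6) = -27*w^6*cos(w^3 - 2*w + pi/6) + 54*w^4*cos(w^3 - 2*w + pi/6) - 54*w^3*sin(w^3 - 2*w + pi/6) - 36*w^2*cos(w^3 - 2*w + pi/6) + 36*w*sin(w^3 - 2*w + pi/6) + 14*cos(w^3 - 2*w + pi/6)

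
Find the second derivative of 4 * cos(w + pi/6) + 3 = -4*cos(w + pi/6)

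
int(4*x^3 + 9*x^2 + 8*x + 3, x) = x^4 + 3*x^3 + 4*x^2 + 3*x + C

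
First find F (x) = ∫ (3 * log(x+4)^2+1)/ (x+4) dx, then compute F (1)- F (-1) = -log(3)^3 - log(3) + log(5) + log(5)^3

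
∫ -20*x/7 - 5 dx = -10*x^2/7 - 5*x + C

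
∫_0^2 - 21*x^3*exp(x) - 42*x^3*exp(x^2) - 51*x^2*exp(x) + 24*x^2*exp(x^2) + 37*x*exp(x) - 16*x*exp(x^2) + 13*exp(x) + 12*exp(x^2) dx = -47*exp(4) - 94*exp(2) - 13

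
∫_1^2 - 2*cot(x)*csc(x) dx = -2*csc(1) + 2*csc(2)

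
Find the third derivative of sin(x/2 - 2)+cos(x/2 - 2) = -sqrt(2)*cos(x/2 - 2 + pi/4)/8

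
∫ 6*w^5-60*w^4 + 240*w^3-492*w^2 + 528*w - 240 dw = w^6 - 12*w^5 + 60*w^4 - 164*w^3 + 264*w^2 - 240*w + C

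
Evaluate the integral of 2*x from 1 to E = -1 + exp(2)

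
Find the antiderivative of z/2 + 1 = z^2/4 + z + C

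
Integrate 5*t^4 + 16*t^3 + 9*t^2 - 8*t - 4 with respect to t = t^5 + 4*t^4 + 3*t^3 - 4*t^2 - 4*t + C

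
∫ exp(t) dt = exp(t) + C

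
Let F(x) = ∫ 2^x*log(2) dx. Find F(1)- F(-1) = 3/2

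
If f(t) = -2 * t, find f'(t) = -2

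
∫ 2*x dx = x^2 + C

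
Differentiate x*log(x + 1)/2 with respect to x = (x*log(x + 1) + x + log(x + 1))/(2*x + 2)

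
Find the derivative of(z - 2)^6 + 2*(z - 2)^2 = 6*z^5 - 60*z^4 + 240*z^3 - 480*z^2 + 484*z - 200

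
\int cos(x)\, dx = sin(x) + C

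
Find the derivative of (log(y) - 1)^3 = (3*log(y)^2 - 6*log(y) + 3)/y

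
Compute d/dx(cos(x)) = -sin(x)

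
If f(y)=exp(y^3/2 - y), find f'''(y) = 27*y^6*exp(y^3/2 - y)/8 - 27*y^4*exp(y^3/2 - y)/4 + 27*y^3*exp(y^3/2 - y)/2 + 9*y^2*exp(y^3/2 - y)/2 - 9*y*exp(y^3/2 - y) + 2*exp(y^3/2 - y)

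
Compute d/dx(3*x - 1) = 3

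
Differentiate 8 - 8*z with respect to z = -8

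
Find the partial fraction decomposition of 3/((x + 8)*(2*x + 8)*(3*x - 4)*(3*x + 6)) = 27/(8960*(3*x - 4)) - 1/(1344*(x + 8)) + 1/(256*(x + 4)) - 1/(240*(x + 2))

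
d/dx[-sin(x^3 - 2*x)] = (2 - 3*x^2)*cos(x*(x^2 - 2))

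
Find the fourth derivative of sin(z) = sin(z)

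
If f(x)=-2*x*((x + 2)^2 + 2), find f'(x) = -6*x^2 - 16*x - 12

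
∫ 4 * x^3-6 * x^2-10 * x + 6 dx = x^4 - 2*x^3 - 5*x^2 + 6*x + C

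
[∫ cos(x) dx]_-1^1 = 2*sin(1)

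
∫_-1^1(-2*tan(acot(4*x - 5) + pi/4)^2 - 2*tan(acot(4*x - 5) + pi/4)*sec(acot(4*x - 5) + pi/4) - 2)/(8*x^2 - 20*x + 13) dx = 1/5 - sqrt(41)/5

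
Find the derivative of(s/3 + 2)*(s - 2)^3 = 4*s^3/3 - 16*s + 64/3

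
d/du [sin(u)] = cos(u)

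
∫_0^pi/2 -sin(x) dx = -1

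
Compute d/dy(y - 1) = 1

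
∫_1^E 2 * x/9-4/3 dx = -25/9 + (-2 + E/3)^2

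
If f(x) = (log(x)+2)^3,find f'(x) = (3*log(x)^2 + 12*log(x) + 12)/x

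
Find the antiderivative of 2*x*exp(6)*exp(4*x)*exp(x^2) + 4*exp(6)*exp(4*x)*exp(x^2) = exp((x + 2)^2 + 2) + C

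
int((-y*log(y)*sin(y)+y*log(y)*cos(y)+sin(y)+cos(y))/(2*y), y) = sqrt(2)*log(y)*sin(y + pi/4)/2 + C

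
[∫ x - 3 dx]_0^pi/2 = -9/2 + (-3 + pi/2)^2/2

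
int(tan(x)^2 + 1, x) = tan(x) + C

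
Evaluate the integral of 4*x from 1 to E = -2 + 2*exp(2)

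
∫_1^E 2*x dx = -1 + exp(2)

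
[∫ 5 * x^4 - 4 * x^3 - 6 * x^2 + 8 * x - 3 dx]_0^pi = -1 + (-1 + pi)^2*(-pi + 1 + pi^2 + pi^3)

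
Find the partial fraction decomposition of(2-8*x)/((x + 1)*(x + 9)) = -37/(4*(x + 9)) + 5/(4*(x + 1))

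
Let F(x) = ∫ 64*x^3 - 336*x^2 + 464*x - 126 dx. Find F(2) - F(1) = 26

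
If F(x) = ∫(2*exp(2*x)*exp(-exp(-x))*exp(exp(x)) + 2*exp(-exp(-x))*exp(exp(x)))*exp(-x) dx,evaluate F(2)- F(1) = -2*exp(E - exp(-1)) + 2*exp(-exp(-2) + exp(2))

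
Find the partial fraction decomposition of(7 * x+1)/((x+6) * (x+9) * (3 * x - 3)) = -31/(45*(x + 9)) + 41/(63*(x + 6)) + 4/(105*(x - 1))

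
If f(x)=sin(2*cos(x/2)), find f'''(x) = sin(x/2)^3*cos(2*cos(x/2)) - 3*sin(x/2)*sin(2*cos(x/2))*cos(x/2)/2 + sin(x/2)*cos(2*cos(x/2))/4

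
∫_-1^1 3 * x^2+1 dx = 4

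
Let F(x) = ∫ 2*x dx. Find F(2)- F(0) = 4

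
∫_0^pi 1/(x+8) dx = -log(2) + log(pi/4 + 2)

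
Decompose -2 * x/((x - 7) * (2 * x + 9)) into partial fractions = -18/(23*(2*x + 9)) - 14/(23*(x - 7))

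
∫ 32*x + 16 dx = 16*x^2 + 16*x + C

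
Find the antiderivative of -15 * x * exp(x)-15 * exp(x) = -15*x*exp(x) + C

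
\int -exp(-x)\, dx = exp(-x) + C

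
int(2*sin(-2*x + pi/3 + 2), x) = cos(-2*x + pi/3 + 2) + C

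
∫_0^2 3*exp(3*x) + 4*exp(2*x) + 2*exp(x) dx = -(1 + exp(2))^2 - 5 + exp(2) + (1 + exp(2))^3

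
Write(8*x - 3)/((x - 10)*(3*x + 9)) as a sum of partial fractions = 9/(13*(x + 3)) + 77/(39*(x - 10))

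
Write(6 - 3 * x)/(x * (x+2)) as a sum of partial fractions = -6/(x + 2) + 3/x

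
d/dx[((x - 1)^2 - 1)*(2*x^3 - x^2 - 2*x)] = 10*x^4 - 20*x^3 + 8*x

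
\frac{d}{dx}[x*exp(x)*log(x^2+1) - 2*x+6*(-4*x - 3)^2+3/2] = (x^3*exp(x)*log(x^2 + 1) + 192*x^3 + x^2*exp(x)*log(x^2 + 1) + 2*x^2*exp(x) + 142*x^2 + x*exp(x)*log(x^2 + 1) + 192*x + exp(x)*log(x^2 + 1) + 142)/(x^2 + 1)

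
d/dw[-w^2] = -2*w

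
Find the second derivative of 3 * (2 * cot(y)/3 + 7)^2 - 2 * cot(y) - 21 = 8*cot(y)^4 + 52*cot(y)^3 + 32*cot(y)^2/3 + 52*cot(y) + 8/3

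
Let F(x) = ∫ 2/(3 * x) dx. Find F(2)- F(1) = 2*log(2)/3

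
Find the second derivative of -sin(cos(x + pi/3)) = sin(x + pi/3)^2*sin(cos(x + pi/3)) + cos(x + pi/3)*cos(cos(x + pi/3))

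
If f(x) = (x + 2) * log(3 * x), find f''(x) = (x - 2)/x^2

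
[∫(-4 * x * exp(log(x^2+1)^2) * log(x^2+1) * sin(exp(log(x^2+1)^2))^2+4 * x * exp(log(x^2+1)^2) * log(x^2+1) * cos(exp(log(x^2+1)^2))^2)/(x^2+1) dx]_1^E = -sin(2*exp(log(2)^2))/2 + sin(2*exp(log(1 + exp(2))^2))/2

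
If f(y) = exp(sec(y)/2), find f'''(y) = (-4 - 6/cos(y) + 23/cos(y)^2 + 12/cos(y)^3 + cos(y)^(-4))*exp(1/(2*cos(y)))*sin(y)/(8*cos(y)^2)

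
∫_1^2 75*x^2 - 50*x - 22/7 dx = 678/7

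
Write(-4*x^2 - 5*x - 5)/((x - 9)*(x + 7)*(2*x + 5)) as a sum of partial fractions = 70/(207*(2*x + 5)) - 83/(72*(x + 7)) - 187/(184*(x - 9))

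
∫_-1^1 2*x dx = 0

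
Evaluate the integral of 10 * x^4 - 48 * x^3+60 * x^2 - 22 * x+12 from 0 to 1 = 11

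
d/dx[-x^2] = -2*x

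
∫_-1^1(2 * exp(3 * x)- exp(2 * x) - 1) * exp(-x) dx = -(-1 + exp(-1))*(-E + exp(-1)) + (-1 + E)*(E - exp(-1))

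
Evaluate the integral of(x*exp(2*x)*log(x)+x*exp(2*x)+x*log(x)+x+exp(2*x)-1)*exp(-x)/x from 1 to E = -E - 2*exp(-E) + exp(-1) + 2*exp(E)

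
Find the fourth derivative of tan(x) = 24*tan(x)^5 + 40*tan(x)^3 + 16*tan(x)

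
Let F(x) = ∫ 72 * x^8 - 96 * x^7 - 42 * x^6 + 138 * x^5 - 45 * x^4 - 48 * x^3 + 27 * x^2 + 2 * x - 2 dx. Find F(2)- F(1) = 1320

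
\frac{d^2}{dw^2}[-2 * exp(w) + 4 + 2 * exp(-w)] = (2 - 2*exp(2*w))*exp(-w)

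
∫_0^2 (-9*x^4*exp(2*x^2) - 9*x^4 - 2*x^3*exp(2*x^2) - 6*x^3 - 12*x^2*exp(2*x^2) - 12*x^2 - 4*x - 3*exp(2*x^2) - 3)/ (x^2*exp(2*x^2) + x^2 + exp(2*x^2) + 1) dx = -42 - log(2) + log(5) + log(1 + exp(8))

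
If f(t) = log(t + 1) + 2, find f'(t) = 1/(t + 1)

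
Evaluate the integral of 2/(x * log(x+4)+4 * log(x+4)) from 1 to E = -2*log(log(5)) + 2*log(log(E + 4))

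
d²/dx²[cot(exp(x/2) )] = (-exp(x/2) + 2*exp(x)*cos(exp(x/2))/sin(exp(x/2)))/(4*sin(exp(x/2))^2)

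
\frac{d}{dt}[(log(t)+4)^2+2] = (2*log(t) + 8)/t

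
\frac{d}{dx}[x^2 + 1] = 2*x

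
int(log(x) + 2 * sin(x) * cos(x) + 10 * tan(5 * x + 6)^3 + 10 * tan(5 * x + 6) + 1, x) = x*log(x) + sin(x)^2 + tan(5*x + 6)^2 + C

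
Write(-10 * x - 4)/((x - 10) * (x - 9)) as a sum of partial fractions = 94/(x - 9) - 104/(x - 10)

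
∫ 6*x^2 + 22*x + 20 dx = 2*x^3 + 11*x^2 + 20*x + C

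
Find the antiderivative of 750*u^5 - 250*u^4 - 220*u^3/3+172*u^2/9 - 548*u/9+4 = 125*u^6 - 50*u^5 - 55*u^4/3 + 172*u^3/27 - 274*u^2/9 + 4*u + C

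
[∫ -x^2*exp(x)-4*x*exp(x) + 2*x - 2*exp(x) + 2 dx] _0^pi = (-1 + exp(pi))*(-pi^2 - 2*pi)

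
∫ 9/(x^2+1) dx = -9*acot(x) + C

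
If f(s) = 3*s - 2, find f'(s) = 3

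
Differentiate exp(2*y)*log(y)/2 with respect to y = (2*y*exp(2*y)*log(y) + exp(2*y))/(2*y)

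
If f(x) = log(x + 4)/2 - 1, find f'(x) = 1/(2*x + 8)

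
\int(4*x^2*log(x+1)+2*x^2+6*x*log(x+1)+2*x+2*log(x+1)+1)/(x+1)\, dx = (2*x^2 + 2*x + 1)*log(x + 1) + C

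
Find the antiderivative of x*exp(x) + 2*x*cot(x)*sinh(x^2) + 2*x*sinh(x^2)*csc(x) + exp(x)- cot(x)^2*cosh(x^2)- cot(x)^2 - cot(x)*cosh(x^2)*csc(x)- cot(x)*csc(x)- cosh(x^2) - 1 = x*exp(x) + (cot(x) + csc(x))*cosh(x^2) + cot(x) + csc(x) + C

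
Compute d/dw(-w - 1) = -1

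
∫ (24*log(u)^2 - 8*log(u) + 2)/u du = 2*(4*log(u)^2 - 2*log(u) + 1)*log(u) + C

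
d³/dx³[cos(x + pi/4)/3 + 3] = sin(x + pi/4)/3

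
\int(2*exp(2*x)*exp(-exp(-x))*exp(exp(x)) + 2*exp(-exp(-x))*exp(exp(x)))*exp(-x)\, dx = 2*exp(2*sinh(x)) + C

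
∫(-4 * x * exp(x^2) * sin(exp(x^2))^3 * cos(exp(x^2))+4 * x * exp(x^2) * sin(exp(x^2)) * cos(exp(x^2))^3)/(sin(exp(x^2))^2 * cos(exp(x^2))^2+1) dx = log(9/8 - cos(4*exp(x^2))/8) + C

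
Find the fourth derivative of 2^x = 2^x*log(2)^4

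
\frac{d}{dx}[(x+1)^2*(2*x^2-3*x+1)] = 8*x^3 + 3*x^2 - 6*x - 1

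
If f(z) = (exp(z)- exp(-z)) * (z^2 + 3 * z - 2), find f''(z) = (z^2*exp(2*z) - z^2 + 7*z*exp(2*z) + z + 6*exp(2*z) + 6)*exp(-z)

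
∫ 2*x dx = x^2 + C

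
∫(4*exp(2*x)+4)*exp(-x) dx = 8*sinh(x) + C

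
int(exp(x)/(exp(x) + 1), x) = log(exp(x) + 1) + C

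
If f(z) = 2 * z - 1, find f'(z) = 2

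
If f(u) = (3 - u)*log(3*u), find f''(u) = (-u - 3)/u^2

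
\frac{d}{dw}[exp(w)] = exp(w)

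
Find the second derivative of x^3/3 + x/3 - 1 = 2*x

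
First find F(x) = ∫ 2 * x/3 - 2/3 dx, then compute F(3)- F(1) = 4/3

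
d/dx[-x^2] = -2*x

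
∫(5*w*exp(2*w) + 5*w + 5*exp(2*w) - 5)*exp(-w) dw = 10*w*sinh(w) + C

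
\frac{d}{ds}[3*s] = 3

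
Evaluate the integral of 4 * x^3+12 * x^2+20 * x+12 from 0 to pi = -9 + (2 + (1 + pi)^2)^2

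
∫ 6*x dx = 3*x^2 + C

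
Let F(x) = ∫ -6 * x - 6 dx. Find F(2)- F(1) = -15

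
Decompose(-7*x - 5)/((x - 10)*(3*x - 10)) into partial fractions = 17/(4*(3*x - 10)) - 15/(4*(x - 10))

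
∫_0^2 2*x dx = 4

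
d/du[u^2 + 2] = 2*u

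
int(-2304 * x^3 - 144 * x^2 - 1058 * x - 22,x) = -576*x^4 - 48*x^3 - 529*x^2 - 22*x + C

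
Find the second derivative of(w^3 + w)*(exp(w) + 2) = w^3*exp(w) + 6*w^2*exp(w) + 7*w*exp(w) + 12*w + 2*exp(w)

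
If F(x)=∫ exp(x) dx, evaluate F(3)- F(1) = -E + exp(3)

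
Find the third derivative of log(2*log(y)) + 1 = (2*log(y)^2 + 3*log(y) + 2)/(y^3*log(y)^3)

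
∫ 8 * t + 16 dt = 4*t^2 + 16*t + C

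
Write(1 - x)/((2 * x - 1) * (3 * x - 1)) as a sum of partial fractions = -2/(3*x - 1) + 1/(2*x - 1)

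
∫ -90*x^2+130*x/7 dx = -30*x^3 + 65*x^2/7 + C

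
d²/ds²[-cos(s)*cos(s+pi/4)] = 2*cos(2*s + pi/4)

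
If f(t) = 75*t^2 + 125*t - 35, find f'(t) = 150*t + 125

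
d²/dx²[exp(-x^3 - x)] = (9*x^4 + 6*x^2 - 6*x + 1)*exp(-x^3 - x)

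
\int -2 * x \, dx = -x^2 + C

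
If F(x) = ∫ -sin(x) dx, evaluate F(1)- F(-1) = 0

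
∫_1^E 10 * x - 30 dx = -20 + 5*(-3 + E)^2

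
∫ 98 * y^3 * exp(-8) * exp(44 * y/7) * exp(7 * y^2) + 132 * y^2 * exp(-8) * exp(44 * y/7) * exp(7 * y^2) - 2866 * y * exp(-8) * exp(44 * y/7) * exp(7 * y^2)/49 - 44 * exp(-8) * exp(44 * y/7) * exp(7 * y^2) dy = (49*y^2 + 44*y - 56)*exp(7*y^2 + 44*y/7 - 8)/7 + C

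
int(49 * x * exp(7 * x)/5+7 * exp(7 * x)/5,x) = 7*x*exp(7*x)/5 + C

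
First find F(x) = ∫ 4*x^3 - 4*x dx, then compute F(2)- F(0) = 8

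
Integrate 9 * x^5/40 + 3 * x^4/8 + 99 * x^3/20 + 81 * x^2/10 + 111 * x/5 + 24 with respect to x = 3*x^6/80 + 3*x^5/40 + 99*x^4/80 + 27*x^3/10 + 111*x^2/10 + 24*x + C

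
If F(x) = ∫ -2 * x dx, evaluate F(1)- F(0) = -1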